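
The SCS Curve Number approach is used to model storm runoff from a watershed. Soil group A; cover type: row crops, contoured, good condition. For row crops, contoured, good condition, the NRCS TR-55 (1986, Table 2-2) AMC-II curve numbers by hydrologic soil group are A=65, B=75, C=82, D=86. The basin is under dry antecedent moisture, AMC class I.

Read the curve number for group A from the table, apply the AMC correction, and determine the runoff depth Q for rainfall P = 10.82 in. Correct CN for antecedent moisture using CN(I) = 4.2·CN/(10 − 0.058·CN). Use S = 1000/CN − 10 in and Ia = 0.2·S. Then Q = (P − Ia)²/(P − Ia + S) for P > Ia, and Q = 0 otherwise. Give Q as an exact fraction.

NRCS table: row crops, contoured, good condition, soil group A → CN(II) = 65
Dry (AMC I): CN(I) = 4.2·65/(10 − 0.058·65) = 273/(623/100) = 3900/89 ≈ 43.820
Retention S: 1000/CN − 10 with CN=43.820 → S = 500/39 ≈ 12.821 in
Ia = 0.2S: 0.2·12.821 = 2.564 in (exactly 100/39)
P − Ia = 10.820 − 2.564 = 16099/1950 ≈ 8.256 in (> 0, runoff occurs)
Runoff Q = (P−Ia)²/(P−Ia+S) = (8.256)²/(8.256+12.821) = 259177801/80143050 ≈ 3.234 in

Q = 259177801/80143050 in ≈ 3.234 in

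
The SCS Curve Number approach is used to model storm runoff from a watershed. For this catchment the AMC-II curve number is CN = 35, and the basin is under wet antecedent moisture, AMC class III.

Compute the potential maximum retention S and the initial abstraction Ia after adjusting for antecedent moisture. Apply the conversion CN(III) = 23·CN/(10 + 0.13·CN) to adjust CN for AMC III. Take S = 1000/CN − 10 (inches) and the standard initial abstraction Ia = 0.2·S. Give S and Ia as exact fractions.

Wet (AMC III): CN(III) = 23·35/(10 + 0.13·35) = 805/(291/20) = 16100/291 ≈ 55.326
Retention S: 1000/CN − 10 with CN=55.326 → S = 1300/161 ≈ 8.075 in
Ia = 0.2·(1300/161) = 260/161 in ≈ 1.615 in

S = 1300/161 in ≈ 8.075 in; Ia = 260/161 in ≈ 1.615 in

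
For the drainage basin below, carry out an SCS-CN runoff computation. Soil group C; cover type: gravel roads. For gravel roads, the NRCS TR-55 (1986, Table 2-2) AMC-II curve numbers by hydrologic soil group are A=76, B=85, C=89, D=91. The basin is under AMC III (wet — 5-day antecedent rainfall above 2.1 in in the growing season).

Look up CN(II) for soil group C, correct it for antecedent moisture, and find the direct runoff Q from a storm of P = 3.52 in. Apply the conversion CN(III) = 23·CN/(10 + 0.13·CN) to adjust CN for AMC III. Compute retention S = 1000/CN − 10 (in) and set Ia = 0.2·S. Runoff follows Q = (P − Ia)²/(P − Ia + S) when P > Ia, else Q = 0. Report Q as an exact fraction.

NRCS table: gravel roads, soil group C → CN(II) = 89
CN(III) from CN(II)=89: (23·89)/(10 + 0.13·89) = 204700/2157 ≈ 94.900
Max retention: S = 1000/(204700/2157) − 10 = 1100/2047 in (≈ 0.537 in)
Initial abstraction Ia = S/5 = (1100/2047)/5 = 220/2047 ≈ 0.107 in
Excess rainfall: 3.520 − 0.107 = 3.413 in; P > Ia so Q > 0
Q = (174636/51175)²/((174636/51175) + 1100/2047) = (30497732496/2618880625)/(202136/51175) = 346565142/117548975 in ≈ 2.948 in

Q = 346565142/117548975 in ≈ 2.948 in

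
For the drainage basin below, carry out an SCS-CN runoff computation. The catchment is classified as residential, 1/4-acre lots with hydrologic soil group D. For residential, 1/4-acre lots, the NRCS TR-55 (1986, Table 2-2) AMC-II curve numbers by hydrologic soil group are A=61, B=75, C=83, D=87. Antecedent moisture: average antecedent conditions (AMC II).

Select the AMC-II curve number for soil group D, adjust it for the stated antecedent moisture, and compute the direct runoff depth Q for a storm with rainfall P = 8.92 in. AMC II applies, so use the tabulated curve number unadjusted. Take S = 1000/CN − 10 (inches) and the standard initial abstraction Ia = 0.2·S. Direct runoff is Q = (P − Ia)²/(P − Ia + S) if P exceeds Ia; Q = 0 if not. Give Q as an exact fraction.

Q = 351600001/47852175 in ≈ 7.348 in

NRCS table: residential, 1/4-acre lots, soil group D → CN(II) = 87
Average conditions: CN = 87 (no AMC adjustment).
Retention S: 1000/CN − 10 with CN=87.000 → S = 130/87 ≈ 1.494 in
Ia = 0.2·(130/87) = 26/87 in ≈ 0.299 in
Since P=8.920 > Ia=0.299: effective rainfall P−Ia = 18751/2175 in
Q = (18751/2175)²/((18751/2175) + 130/87) = (351600001/4730625)/(22001/2175) = 351600001/47852175 in ≈ 7.348 in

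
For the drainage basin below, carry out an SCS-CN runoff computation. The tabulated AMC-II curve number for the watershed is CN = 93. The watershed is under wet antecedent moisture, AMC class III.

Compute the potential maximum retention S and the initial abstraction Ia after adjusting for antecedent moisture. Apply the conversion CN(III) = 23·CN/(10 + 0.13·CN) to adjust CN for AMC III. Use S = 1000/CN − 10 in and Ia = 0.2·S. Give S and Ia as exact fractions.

Wet (AMC III): CN(III) = 23·93/(10 + 0.13·93) = 2139/(2209/100) = 213900/2209 ≈ 96.831
S = 1000/(213900/2209) − 10 = 700/2139 in ≈ 0.327 in
Ia = 0.2S: 0.2·0.327 = 0.065 in (exactly 140/2139)

S = 700/2139 in ≈ 0.327 in; Ia = 140/2139 in ≈ 0.065 in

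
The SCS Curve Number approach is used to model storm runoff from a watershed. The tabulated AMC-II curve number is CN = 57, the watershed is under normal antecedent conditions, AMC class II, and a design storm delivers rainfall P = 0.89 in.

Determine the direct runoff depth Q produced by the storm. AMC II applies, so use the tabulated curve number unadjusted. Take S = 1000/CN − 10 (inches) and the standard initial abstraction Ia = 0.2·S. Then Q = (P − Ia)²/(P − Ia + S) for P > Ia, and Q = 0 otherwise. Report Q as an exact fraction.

AMC II — tabulated CN = 57 applies directly.
S = 1000/57 − 10 = 430/57 in ≈ 7.544 in
Ia = 0.2·(430/57) = 86/57 in ≈ 1.509 in
P = 0.890 ≤ Ia = 1.509 in: entire storm abstracted, Q = 0.

Q = 0 in ≈ 0.000 in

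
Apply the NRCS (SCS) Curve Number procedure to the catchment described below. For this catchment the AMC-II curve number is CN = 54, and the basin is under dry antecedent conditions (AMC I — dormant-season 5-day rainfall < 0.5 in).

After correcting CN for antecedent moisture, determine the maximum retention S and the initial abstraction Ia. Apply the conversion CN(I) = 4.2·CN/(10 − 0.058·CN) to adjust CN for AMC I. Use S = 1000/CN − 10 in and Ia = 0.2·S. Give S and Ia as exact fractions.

S = 11500/567 in ≈ 20.282 in; Ia = 2300/567 in ≈ 4.056 in

CN(I) from CN(II)=54: (4.2·54)/(10 − 0.058·54) = 56700/1717 ≈ 33.023
S = 1000/(56700/1717) − 10 = 11500/567 in ≈ 20.282 in
Ia = 0.2·(11500/567) = 2300/567 in ≈ 4.056 in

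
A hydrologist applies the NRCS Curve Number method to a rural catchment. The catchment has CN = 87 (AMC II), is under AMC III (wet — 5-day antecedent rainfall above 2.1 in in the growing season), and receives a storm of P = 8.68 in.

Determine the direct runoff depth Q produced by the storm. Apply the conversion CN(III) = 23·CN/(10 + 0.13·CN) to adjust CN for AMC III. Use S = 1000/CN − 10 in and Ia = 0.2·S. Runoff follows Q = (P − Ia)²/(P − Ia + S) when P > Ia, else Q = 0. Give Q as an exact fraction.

Q = 182941832089/23022355425 in ≈ 7.946 in

Wet (AMC III): CN(III) = 23·87/(10 + 0.13·87) = 2001/(2131/100) = 200100/2131 ≈ 93.900
Max retention: S = 1000/(200100/2131) − 10 = 1300/2001 in (≈ 0.650 in)
Ia = 0.2S: 0.2·0.650 = 0.130 in (exactly 260/2001)
Excess rainfall: 8.680 − 0.130 = 8.550 in; P > Ia so Q > 0
Q: (427717/50025)² ÷ (460217/50025) = 182941832089/23022355425 in (≈ 7.946 in)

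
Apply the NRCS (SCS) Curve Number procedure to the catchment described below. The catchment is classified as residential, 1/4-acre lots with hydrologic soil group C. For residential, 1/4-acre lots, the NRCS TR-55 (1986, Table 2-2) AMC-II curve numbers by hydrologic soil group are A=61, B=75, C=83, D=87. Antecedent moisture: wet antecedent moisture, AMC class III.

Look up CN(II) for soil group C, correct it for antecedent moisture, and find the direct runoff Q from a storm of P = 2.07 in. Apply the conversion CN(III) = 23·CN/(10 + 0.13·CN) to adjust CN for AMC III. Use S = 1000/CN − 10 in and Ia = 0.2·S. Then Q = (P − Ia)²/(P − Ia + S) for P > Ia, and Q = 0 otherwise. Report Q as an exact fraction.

Q = 130438712569/101399016700 in ≈ 1.286 in

NRCS table: residential, 1/4-acre lots, soil group C → CN(II) = 83
Adjust CN=83 to AMC III: 23·83/(10 + 0.13·83) → 1909 ÷ (2079/100) = 190900/2079 ≈ 91.823
S = 1000/(190900/2079) − 10 = 1700/1909 in ≈ 0.891 in
Initial abstraction Ia = S/5 = (1700/1909)/5 = 340/1909 ≈ 0.178 in
P − Ia = 2.070 − 0.178 = 361163/190900 ≈ 1.892 in (> 0, runoff occurs)
Q: (361163/190900)² ÷ (531163/190900) = 130438712569/101399016700 in (≈ 1.286 in)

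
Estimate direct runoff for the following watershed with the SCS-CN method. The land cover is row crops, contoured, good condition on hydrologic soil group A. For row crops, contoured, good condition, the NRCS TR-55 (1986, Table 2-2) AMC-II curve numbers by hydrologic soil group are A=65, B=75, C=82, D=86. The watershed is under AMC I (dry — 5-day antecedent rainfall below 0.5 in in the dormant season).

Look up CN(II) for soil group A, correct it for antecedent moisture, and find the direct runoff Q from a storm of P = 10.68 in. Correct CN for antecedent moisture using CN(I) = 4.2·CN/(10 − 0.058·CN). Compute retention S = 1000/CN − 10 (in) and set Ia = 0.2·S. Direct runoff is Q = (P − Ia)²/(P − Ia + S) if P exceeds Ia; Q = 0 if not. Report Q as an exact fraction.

Q = 62615569/19902675 in ≈ 3.146 in

NRCS table: row crops, contoured, good condition, soil group A → CN(II) = 65
Adjust CN=65 to AMC I: 4.2·65/(10 − 0.058·65) → 273 ÷ (623/100) = 3900/89 ≈ 43.820
Retention S: 1000/CN − 10 with CN=43.820 → S = 500/39 ≈ 12.821 in
Ia = 0.2·(500/39) = 100/39 in ≈ 2.564 in
Since P=10.680 > Ia=2.564: effective rainfall P−Ia = 7913/975 in
Q = (7913/975)²/((7913/975) + 500/39) = (62615569/950625)/(20413/975) = 62615569/19902675 in ≈ 3.146 in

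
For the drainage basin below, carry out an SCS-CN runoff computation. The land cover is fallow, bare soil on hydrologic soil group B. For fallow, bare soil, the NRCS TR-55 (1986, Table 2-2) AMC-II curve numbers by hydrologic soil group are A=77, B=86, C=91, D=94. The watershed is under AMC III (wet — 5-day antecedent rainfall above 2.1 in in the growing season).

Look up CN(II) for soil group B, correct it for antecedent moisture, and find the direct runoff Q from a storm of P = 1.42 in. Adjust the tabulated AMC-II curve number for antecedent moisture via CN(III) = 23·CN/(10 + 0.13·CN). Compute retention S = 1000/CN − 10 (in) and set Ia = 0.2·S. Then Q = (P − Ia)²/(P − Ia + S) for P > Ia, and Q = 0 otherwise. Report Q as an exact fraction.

NRCS table: fallow, bare soil, soil group B → CN(II) = 86
CN(III) from CN(II)=86: (23·86)/(10 + 0.13·86) = 98900/1059 ≈ 93.390
S = 1000/(98900/1059) − 10 = 700/989 in ≈ 0.708 in
Ia = 0.2·(700/989) = 140/989 in ≈ 0.142 in
Since P=1.420 > Ia=0.142: effective rainfall P−Ia = 63219/49450 in
Q: (63219/49450)² ÷ (98219/49450) = 3996641961/4856929550 in (≈ 0.823 in)

Q = 3996641961/4856929550 in ≈ 0.823 in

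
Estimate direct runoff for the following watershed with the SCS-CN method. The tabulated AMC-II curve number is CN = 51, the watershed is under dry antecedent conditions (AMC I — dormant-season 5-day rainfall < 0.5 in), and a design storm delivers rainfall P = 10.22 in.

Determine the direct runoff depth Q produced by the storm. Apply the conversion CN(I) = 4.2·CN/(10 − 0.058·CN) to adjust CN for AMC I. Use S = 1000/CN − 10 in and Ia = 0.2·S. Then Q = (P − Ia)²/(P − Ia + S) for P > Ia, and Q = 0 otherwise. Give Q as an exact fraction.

Q = 266395927/238442850 in ≈ 1.117 in

Adjust CN=51 to AMC I: 4.2·51/(10 − 0.058·51) → (1071/5) ÷ (3521/500) = 15300/503 ≈ 30.417
Max retention: S = 1000/(15300/503) − 10 = 3500/153 in (≈ 22.876 in)
Initial abstraction Ia = S/5 = (3500/153)/5 = 700/153 ≈ 4.575 in
Since P=10.220 > Ia=4.575: effective rainfall P−Ia = 43183/7650 in
Runoff Q = (P−Ia)²/(P−Ia+S) = (5.645)²/(5.645+22.876) = 266395927/238442850 ≈ 1.117 in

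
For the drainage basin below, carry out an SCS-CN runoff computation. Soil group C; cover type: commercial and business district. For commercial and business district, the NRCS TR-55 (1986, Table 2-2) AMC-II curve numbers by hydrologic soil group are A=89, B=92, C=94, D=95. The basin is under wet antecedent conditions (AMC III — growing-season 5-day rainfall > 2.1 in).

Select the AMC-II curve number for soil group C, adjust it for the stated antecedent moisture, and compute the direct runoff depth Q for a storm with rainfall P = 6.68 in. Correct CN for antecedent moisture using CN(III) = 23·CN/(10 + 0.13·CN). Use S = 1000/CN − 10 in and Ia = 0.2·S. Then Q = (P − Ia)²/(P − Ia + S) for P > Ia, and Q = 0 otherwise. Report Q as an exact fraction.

Q = 32050666729/5040892175 in ≈ 6.358 in

NRCS table: commercial and business district, soil group C → CN(II) = 94
Adjust CN=94 to AMC III: 23·94/(10 + 0.13·94) → 2162 ÷ (1111/50) = 108100/1111 ≈ 97.300
S = 1000/(108100/1111) − 10 = 300/1081 in ≈ 0.278 in
Ia = 0.2·(300/1081) = 60/1081 in ≈ 0.056 in
P − Ia = 6.680 − 0.056 = 179027/27025 ≈ 6.624 in (> 0, runoff occurs)
Q: (179027/27025)² ÷ (186527/27025) = 32050666729/5040892175 in (≈ 6.358 in)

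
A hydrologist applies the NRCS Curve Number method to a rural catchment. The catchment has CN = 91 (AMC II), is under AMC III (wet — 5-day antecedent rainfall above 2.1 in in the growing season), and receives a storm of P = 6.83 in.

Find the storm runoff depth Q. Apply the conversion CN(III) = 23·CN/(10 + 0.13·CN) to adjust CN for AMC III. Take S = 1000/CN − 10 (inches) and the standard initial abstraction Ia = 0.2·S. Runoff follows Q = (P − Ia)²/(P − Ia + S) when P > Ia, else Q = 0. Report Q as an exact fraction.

Q = 1992385887361/314267926700 in ≈ 6.340 in

Wet (AMC III): CN(III) = 23·91/(10 + 0.13·91) = 2093/(2183/100) = 209300/2183 ≈ 95.877
Max retention: S = 1000/(209300/2183) − 10 = 900/2093 in (≈ 0.430 in)
Ia = 0.2S: 0.2·0.430 = 0.086 in (exactly 180/2093)
Excess rainfall: 6.830 − 0.086 = 6.744 in; P > Ia so Q > 0
Runoff Q = (P−Ia)²/(P−Ia+S) = (6.744)²/(6.744+0.430) = 1992385887361/314267926700 ≈ 6.340 in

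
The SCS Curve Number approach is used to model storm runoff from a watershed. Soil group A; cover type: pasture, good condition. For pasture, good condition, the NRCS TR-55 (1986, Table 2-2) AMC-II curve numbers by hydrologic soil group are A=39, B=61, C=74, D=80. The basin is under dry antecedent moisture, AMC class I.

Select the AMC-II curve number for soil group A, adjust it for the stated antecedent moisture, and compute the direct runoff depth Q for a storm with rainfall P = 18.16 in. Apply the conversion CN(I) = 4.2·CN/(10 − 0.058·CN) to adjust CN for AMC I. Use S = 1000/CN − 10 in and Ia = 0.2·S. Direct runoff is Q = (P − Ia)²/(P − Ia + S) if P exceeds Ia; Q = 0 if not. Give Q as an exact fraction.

Q = 24051947138/10051443675 in ≈ 2.393 in

NRCS table: pasture, good condition, soil group A → CN(II) = 39
Dry (AMC I): CN(I) = 4.2·39/(10 − 0.058·39) = (819/5)/(3869/500) = 81900/3869 ≈ 21.168
Retention S: 1000/CN − 10 with CN=21.168 → S = 30500/819 ≈ 37.241 in
Ia = 0.2S: 0.2·37.241 = 7.448 in (exactly 6100/819)
Excess rainfall: 18.160 − 7.448 = 10.712 in; P > Ia so Q > 0
Q = (219326/20475)²/((219326/20475) + 30500/819) = (48103894276/419225625)/(981826/20475) = 24051947138/10051443675 in ≈ 2.393 in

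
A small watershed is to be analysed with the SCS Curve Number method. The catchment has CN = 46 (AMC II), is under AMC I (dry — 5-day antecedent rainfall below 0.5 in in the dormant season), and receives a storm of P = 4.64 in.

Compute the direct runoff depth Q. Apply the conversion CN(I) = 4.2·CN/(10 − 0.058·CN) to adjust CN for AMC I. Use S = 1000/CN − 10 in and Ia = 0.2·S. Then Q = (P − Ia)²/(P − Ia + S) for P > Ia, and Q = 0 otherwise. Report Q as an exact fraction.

Q = 0 in ≈ 0.000 in

Dry (AMC I): CN(I) = 4.2·46/(10 − 0.058·46) = (966/5)/(1833/250) = 16100/611 ≈ 26.350
Max retention: S = 1000/(16100/611) − 10 = 4500/161 in (≈ 27.950 in)
Initial abstraction Ia = S/5 = (4500/161)/5 = 900/161 ≈ 5.590 in
P = 4.640 ≤ Ia = 5.590 in: entire storm abstracted, Q = 0.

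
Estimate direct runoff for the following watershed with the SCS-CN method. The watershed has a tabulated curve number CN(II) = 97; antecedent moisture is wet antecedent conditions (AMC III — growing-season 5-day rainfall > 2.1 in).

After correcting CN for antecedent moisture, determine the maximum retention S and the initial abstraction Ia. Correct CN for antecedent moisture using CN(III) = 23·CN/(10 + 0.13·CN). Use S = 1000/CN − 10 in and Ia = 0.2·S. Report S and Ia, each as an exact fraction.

Wet (AMC III): CN(III) = 23·97/(10 + 0.13·97) = 2231/(2261/100) = 223100/2261 ≈ 98.673
S = 1000/(223100/2261) − 10 = 300/2231 in ≈ 0.134 in
Ia = 0.2·(300/2231) = 60/2231 in ≈ 0.027 in

S = 300/2231 in ≈ 0.134 in; Ia = 60/2231 in ≈ 0.027 in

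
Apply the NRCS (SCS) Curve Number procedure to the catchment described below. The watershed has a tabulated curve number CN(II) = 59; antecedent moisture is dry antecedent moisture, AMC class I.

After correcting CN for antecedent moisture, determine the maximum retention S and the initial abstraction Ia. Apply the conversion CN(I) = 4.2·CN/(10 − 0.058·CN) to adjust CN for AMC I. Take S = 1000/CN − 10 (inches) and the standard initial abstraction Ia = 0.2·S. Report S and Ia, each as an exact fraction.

Adjust CN=59 to AMC I: 4.2·59/(10 − 0.058·59) → (1239/5) ÷ (3289/500) = 123900/3289 ≈ 37.671
S = 1000/(123900/3289) − 10 = 20500/1239 in ≈ 16.546 in
Ia = 0.2·(20500/1239) = 4100/1239 in ≈ 3.309 in

S = 20500/1239 in ≈ 16.546 in; Ia = 4100/1239 in ≈ 3.309 in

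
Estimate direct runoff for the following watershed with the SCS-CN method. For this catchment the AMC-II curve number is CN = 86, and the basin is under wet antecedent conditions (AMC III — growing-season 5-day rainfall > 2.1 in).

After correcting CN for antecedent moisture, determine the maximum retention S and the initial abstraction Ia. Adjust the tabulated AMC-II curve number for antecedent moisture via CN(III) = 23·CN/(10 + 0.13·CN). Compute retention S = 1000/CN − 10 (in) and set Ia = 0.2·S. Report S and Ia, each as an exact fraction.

Wet (AMC III): CN(III) = 23·86/(10 + 0.13·86) = 1978/(1059/50) = 98900/1059 ≈ 93.390
S = 1000/(98900/1059) − 10 = 700/989 in ≈ 0.708 in
Ia = 0.2·(700/989) = 140/989 in ≈ 0.142 in

S = 700/989 in ≈ 0.708 in; Ia = 140/989 in ≈ 0.142 in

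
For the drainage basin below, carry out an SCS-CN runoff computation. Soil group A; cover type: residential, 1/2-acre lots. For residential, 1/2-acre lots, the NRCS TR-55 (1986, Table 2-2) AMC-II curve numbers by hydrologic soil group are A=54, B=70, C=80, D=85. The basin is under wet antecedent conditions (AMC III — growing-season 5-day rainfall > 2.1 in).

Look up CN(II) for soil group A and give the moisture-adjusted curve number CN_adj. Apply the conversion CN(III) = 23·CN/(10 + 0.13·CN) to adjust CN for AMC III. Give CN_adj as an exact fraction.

CN_adj = 2700/37 ≈ 72.973

NRCS table: residential, 1/2-acre lots, soil group A → CN(II) = 54
Wet (AMC III): CN(III) = 23·54/(10 + 0.13·54) = 1242/(851/50) = 2700/37 ≈ 72.973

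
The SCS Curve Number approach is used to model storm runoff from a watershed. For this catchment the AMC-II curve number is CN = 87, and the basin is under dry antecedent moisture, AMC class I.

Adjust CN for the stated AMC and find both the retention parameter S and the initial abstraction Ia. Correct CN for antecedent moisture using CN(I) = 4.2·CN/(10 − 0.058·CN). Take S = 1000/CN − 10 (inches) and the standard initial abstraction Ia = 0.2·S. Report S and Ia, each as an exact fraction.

S = 6500/1827 in ≈ 3.558 in; Ia = 1300/1827 in ≈ 0.712 in

Dry (AMC I): CN(I) = 4.2·87/(10 − 0.058·87) = (1827/5)/(2477/500) = 182700/2477 ≈ 73.759
Retention S: 1000/CN − 10 with CN=73.759 → S = 6500/1827 ≈ 3.558 in
Initial abstraction Ia = S/5 = (6500/1827)/5 = 1300/1827 ≈ 0.712 in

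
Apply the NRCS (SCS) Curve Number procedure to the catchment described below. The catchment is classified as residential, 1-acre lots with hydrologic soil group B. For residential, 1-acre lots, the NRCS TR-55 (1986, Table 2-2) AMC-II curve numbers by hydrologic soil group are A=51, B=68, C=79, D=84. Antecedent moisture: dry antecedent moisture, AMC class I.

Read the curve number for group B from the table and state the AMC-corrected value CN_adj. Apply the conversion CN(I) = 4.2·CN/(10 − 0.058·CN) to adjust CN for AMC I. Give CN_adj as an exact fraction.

CN_adj = 35700/757 ≈ 47.160

NRCS table: residential, 1-acre lots, soil group B → CN(II) = 68
Dry (AMC I): CN(I) = 4.2·68/(10 − 0.058·68) = (1428/5)/(757/125) = 35700/757 ≈ 47.160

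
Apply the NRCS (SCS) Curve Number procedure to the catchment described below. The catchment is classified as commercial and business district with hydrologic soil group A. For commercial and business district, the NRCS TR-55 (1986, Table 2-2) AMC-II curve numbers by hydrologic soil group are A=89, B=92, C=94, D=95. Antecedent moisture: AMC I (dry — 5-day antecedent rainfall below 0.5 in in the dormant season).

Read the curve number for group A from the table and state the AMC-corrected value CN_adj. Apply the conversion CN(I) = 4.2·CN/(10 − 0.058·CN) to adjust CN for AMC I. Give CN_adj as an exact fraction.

CN_adj = 186900/2419 ≈ 77.263

NRCS table: commercial and business district, soil group A → CN(II) = 89
Adjust CN=89 to AMC I: 4.2·89/(10 − 0.058·89) → (1869/5) ÷ (2419/500) = 186900/2419 ≈ 77.263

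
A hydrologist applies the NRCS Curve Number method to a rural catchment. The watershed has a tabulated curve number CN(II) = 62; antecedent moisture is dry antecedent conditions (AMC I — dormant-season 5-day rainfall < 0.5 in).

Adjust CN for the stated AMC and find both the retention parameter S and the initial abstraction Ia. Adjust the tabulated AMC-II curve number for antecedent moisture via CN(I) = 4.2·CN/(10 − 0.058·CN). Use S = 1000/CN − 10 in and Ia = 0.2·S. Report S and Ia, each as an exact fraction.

Dry (AMC I): CN(I) = 4.2·62/(10 − 0.058·62) = (1302/5)/(1601/250) = 65100/1601 ≈ 40.662
Retention S: 1000/CN − 10 with CN=40.662 → S = 9500/651 ≈ 14.593 in
Ia = 0.2·(9500/651) = 1900/651 in ≈ 2.919 in

S = 9500/651 in ≈ 14.593 in; Ia = 1900/651 in ≈ 2.919 in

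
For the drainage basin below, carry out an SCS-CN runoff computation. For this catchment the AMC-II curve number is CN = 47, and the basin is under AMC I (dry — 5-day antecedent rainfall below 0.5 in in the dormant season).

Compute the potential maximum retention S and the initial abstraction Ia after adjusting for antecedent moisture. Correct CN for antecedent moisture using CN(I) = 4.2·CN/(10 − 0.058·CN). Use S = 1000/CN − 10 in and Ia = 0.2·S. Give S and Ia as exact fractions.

Adjust CN=47 to AMC I: 4.2·47/(10 − 0.058·47) → (987/5) ÷ (3637/500) = 98700/3637 ≈ 27.138
Max retention: S = 1000/(98700/3637) − 10 = 26500/987 in (≈ 26.849 in)
Ia = 0.2S: 0.2·26.849 = 5.370 in (exactly 5300/987)

S = 26500/987 in ≈ 26.849 in; Ia = 5300/987 in ≈ 5.370 in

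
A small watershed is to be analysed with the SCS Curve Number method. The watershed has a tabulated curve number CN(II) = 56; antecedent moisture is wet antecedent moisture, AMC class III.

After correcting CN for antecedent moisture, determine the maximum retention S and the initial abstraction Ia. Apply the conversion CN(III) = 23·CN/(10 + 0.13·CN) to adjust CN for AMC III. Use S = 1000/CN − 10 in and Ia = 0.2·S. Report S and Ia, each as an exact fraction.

CN(III) from CN(II)=56: (23·56)/(10 + 0.13·56) = 4025/54 ≈ 74.537
Retention S: 1000/CN − 10 with CN=74.537 → S = 550/161 ≈ 3.416 in
Ia = 0.2S: 0.2·3.416 = 0.683 in (exactly 110/161)

S = 550/161 in ≈ 3.416 in; Ia = 110/161 in ≈ 0.683 in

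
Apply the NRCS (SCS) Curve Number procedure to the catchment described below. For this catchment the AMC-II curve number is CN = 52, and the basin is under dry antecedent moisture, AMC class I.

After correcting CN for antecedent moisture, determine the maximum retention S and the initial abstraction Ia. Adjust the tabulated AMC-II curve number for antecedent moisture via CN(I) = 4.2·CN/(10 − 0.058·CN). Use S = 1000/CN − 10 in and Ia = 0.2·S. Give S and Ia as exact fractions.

S = 2000/91 in ≈ 21.978 in; Ia = 400/91 in ≈ 4.396 in

Dry (AMC I): CN(I) = 4.2·52/(10 − 0.058·52) = (1092/5)/(873/125) = 9100/291 ≈ 31.271
Max retention: S = 1000/(9100/291) − 10 = 2000/91 in (≈ 21.978 in)
Initial abstraction Ia = S/5 = (2000/91)/5 = 400/91 ≈ 4.396 in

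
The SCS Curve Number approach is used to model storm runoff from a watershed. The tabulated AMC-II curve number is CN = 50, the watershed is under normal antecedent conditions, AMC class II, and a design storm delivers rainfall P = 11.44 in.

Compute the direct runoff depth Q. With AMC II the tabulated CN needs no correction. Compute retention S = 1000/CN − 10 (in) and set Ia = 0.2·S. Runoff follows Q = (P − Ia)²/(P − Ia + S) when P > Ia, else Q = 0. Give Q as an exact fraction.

Average conditions: CN = 50 (no AMC adjustment).
S = 1000/50 − 10 = 10 in ≈ 10.000 in
Ia = 0.2·10 = 2 in ≈ 2.000 in
Since P=11.440 > Ia=2.000: effective rainfall P−Ia = 236/25 in
Runoff Q = (P−Ia)²/(P−Ia+S) = (9.440)²/(9.440+10.000) = 27848/6075 ≈ 4.584 in

Q = 27848/6075 in ≈ 4.584 in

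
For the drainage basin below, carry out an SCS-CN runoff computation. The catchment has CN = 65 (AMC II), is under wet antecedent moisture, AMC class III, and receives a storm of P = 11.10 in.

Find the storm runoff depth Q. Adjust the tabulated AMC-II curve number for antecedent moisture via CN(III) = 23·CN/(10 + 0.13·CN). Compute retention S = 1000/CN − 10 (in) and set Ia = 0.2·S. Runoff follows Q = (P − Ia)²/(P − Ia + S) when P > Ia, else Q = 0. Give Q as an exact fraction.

Q = 1010540521/115979110 in ≈ 8.713 in

Adjust CN=65 to AMC III: 23·65/(10 + 0.13·65) → 1495 ÷ (369/20) = 29900/369 ≈ 81.030
Retention S: 1000/CN − 10 with CN=81.030 → S = 700/299 ≈ 2.341 in
Ia = 0.2S: 0.2·2.341 = 0.468 in (exactly 140/299)
Since P=11.100 > Ia=0.468: effective rainfall P−Ia = 31789/2990 in
Runoff Q = (P−Ia)²/(P−Ia+S) = (10.632)²/(10.632+2.341) = 1010540521/115979110 ≈ 8.713 in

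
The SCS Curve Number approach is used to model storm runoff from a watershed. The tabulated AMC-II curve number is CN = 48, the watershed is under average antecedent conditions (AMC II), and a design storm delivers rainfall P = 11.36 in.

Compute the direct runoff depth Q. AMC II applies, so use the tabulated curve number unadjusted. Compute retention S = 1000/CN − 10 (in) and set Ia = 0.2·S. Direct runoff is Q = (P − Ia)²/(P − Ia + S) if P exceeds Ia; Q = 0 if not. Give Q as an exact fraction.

Q = 1901641/450600 in ≈ 4.220 in

Average conditions: CN = 48 (no AMC adjustment).
Retention S: 1000/CN − 10 with CN=48.000 → S = 65/6 ≈ 10.833 in
Initial abstraction Ia = S/5 = (65/6)/5 = 13/6 ≈ 2.167 in
P − Ia = 11.360 − 2.167 = 1379/150 ≈ 9.193 in (> 0, runoff occurs)
Q = (1379/150)²/((1379/150) + 65/6) = (1901641/22500)/(1502/75) = 1901641/450600 in ≈ 4.220 in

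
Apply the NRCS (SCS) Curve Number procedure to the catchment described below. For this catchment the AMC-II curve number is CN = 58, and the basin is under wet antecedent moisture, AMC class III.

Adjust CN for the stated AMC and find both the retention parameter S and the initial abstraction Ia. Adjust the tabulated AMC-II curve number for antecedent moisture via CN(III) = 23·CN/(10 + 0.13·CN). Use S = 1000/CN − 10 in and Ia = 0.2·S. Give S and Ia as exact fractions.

S = 2100/667 in ≈ 3.148 in; Ia = 420/667 in ≈ 0.630 in

CN(III) from CN(II)=58: (23·58)/(10 + 0.13·58) = 66700/877 ≈ 76.055
Retention S: 1000/CN − 10 with CN=76.055 → S = 2100/667 ≈ 3.148 in
Ia = 0.2·(2100/667) = 420/667 in ≈ 0.630 in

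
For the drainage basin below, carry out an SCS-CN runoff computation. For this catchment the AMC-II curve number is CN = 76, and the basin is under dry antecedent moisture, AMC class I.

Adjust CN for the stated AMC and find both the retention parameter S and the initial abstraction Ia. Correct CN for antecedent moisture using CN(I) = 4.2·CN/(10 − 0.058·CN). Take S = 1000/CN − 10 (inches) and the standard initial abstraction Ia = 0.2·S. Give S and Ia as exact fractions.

S = 1000/133 in ≈ 7.519 in; Ia = 200/133 in ≈ 1.504 in

Dry (AMC I): CN(I) = 4.2·76/(10 − 0.058·76) = (1596/5)/(699/125) = 13300/233 ≈ 57.082
Retention S: 1000/CN − 10 with CN=57.082 → S = 1000/133 ≈ 7.519 in
Initial abstraction Ia = S/5 = (1000/133)/5 = 200/133 ≈ 1.504 in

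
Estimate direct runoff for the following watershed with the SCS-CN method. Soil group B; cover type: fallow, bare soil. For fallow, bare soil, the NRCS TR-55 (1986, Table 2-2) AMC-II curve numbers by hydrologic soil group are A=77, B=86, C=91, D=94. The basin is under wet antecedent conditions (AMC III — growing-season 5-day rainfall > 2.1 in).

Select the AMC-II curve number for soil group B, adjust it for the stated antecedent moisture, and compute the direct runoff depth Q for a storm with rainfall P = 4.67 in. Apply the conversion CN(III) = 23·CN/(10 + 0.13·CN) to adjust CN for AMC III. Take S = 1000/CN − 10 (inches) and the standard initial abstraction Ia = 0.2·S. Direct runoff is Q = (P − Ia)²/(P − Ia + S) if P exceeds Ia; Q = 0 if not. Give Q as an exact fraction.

NRCS table: fallow, bare soil, soil group B → CN(II) = 86
Adjust CN=86 to AMC III: 23·86/(10 + 0.13·86) → 1978 ÷ (1059/50) = 98900/1059 ≈ 93.390
Max retention: S = 1000/(98900/1059) − 10 = 700/989 in (≈ 0.708 in)
Ia = 0.2·(700/989) = 140/989 in ≈ 0.142 in
Excess rainfall: 4.670 − 0.142 = 4.528 in; P > Ia so Q > 0
Q = (447863/98900)²/((447863/98900) + 700/989) = (200581266769/9781210000)/(517863/98900) = 200581266769/51216650700 in ≈ 3.916 in

Q = 200581266769/51216650700 in ≈ 3.916 in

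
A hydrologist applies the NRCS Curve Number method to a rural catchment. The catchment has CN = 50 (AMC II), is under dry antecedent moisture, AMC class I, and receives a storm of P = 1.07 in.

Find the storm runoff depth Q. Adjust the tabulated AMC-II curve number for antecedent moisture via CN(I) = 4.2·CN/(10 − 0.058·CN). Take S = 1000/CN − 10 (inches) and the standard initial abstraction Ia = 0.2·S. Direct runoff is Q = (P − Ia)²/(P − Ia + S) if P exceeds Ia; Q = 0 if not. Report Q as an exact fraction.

Dry (AMC I): CN(I) = 4.2·50/(10 − 0.058·50) = 210/(71/10) = 2100/71 ≈ 29.577
S = 1000/(2100/71) − 10 = 500/21 in ≈ 23.810 in
Ia = 0.2S: 0.2·23.810 = 4.762 in (exactly 100/21)
P = 1.070 ≤ Ia = 4.762 in: entire storm abstracted, Q = 0.

Q = 0 in ≈ 0.000 in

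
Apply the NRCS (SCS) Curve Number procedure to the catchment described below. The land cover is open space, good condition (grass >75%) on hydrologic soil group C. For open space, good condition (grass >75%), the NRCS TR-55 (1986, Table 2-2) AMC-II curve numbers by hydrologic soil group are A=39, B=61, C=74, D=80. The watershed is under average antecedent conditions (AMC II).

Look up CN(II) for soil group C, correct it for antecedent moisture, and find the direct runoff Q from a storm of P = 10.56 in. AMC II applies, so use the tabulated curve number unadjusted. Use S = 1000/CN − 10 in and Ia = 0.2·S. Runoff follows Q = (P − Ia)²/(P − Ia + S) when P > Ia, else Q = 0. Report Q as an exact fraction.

NRCS table: open space, good condition (grass >75%), soil group C → CN(II) = 74
AMC II — tabulated CN = 74 applies directly.
S = 1000/74 − 10 = 130/37 in ≈ 3.514 in
Ia = 0.2S: 0.2·3.514 = 0.703 in (exactly 26/37)
P − Ia = 10.560 − 0.703 = 9118/925 ≈ 9.857 in (> 0, runoff occurs)
Runoff Q = (P−Ia)²/(P−Ia+S) = (9.857)²/(9.857+3.514) = 20784481/2860100 ≈ 7.267 in

Q = 20784481/2860100 in ≈ 7.267 in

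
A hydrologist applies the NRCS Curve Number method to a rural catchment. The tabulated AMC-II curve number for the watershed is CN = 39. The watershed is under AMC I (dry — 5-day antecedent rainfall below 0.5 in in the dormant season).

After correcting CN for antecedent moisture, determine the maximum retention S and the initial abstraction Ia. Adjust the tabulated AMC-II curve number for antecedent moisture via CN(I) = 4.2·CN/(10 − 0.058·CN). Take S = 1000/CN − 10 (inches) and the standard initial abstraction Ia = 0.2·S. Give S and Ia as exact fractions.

CN(I) from CN(II)=39: (4.2·39)/(10 − 0.058·39) = 81900/3869 ≈ 21.168
Max retention: S = 1000/(81900/3869) − 10 = 30500/819 in (≈ 37.241 in)
Ia = 0.2S: 0.2·37.241 = 7.448 in (exactly 6100/819)

S = 30500/819 in ≈ 37.241 in; Ia = 6100/819 in ≈ 7.448 in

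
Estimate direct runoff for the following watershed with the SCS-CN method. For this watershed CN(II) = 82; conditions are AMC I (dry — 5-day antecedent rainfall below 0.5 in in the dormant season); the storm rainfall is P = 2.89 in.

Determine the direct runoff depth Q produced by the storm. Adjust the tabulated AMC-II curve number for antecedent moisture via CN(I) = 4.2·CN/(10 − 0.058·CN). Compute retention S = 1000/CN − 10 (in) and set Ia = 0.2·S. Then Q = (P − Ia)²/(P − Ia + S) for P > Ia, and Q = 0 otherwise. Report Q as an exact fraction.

Q = 2802961249/5824464100 in ≈ 0.481 in

CN(I) from CN(II)=82: (4.2·82)/(10 − 0.058·82) = 28700/437 ≈ 65.675
Max retention: S = 1000/(28700/437) − 10 = 1500/287 in (≈ 5.226 in)
Initial abstraction Ia = S/5 = (1500/287)/5 = 300/287 ≈ 1.045 in
Excess rainfall: 2.890 − 1.045 = 1.845 in; P > Ia so Q > 0
Q = (52943/28700)²/((52943/28700) + 1500/287) = (2802961249/823690000)/(202943/28700) = 2802961249/5824464100 in ≈ 0.481 in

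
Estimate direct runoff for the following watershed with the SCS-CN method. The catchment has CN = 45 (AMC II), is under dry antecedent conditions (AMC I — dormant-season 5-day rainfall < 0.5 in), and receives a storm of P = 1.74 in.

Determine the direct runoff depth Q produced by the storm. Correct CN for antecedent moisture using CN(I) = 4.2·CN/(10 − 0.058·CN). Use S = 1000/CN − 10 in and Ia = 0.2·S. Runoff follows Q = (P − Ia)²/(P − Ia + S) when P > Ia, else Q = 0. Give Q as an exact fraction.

Q = 0 in ≈ 0.000 in

CN(I) from CN(II)=45: (4.2·45)/(10 − 0.058·45) = 18900/739 ≈ 25.575
Retention S: 1000/CN − 10 with CN=25.575 → S = 5500/189 ≈ 29.101 in
Initial abstraction Ia = S/5 = (5500/189)/5 = 1100/189 ≈ 5.820 in
P = 1.740 ≤ Ia = 5.820 in: entire storm abstracted, Q = 0.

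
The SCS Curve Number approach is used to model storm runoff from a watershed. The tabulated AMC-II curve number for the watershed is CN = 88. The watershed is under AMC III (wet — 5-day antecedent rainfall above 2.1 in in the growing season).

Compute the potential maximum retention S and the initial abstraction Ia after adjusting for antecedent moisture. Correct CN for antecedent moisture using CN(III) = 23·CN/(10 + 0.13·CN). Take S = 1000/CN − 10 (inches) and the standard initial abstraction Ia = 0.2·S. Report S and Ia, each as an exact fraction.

S = 150/253 in ≈ 0.593 in; Ia = 30/253 in ≈ 0.119 in

CN(III) from CN(II)=88: (23·88)/(10 + 0.13·88) = 6325/67 ≈ 94.403
Retention S: 1000/CN − 10 with CN=94.403 → S = 150/253 ≈ 0.593 in
Ia = 0.2S: 0.2·0.593 = 0.119 in (exactly 30/253)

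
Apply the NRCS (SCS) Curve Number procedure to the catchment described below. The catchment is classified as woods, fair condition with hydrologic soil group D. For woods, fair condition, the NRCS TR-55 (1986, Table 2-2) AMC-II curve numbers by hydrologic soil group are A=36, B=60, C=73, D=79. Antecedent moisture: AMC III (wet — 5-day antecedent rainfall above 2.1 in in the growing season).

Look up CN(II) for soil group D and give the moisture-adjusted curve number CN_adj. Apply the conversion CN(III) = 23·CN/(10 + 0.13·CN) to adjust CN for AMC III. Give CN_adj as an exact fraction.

NRCS table: woods, fair condition, soil group D → CN(II) = 79
Wet (AMC III): CN(III) = 23·79/(10 + 0.13·79) = 1817/(2027/100) = 181700/2027 ≈ 89.640

CN_adj = 181700/2027 ≈ 89.640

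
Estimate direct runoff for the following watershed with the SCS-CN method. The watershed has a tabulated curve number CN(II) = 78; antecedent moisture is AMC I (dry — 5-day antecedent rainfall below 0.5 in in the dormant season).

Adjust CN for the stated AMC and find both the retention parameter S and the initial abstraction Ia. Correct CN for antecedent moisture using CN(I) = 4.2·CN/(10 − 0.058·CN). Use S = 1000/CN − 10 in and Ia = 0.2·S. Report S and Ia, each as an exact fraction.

S = 5500/819 in ≈ 6.716 in; Ia = 1100/819 in ≈ 1.343 in

Adjust CN=78 to AMC I: 4.2·78/(10 − 0.058·78) → (1638/5) ÷ (1369/250) = 81900/1369 ≈ 59.825
S = 1000/(81900/1369) − 10 = 5500/819 in ≈ 6.716 in
Ia = 0.2S: 0.2·6.716 = 1.343 in (exactly 1100/819)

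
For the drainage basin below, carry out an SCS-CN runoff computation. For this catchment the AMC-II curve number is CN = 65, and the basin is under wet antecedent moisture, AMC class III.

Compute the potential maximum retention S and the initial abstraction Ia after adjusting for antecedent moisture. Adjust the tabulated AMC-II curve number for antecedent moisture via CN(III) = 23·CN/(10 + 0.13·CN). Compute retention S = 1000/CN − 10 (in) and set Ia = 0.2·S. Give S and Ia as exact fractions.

Wet (AMC III): CN(III) = 23·65/(10 + 0.13·65) = 1495/(369/20) = 29900/369 ≈ 81.030
Max retention: S = 1000/(29900/369) − 10 = 700/299 in (≈ 2.341 in)
Ia = 0.2·(700/299) = 140/299 in ≈ 0.468 in

S = 700/299 in ≈ 2.341 in; Ia = 140/299 in ≈ 0.468 in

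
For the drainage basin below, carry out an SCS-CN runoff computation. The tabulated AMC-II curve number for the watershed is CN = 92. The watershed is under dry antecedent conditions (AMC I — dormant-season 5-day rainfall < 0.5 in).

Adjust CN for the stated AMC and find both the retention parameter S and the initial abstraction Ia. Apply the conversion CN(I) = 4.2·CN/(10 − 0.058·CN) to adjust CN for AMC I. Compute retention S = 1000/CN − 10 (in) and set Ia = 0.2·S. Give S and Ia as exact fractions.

S = 1000/483 in ≈ 2.070 in; Ia = 200/483 in ≈ 0.414 in

Dry (AMC I): CN(I) = 4.2·92/(10 − 0.058·92) = (1932/5)/(583/125) = 48300/583 ≈ 82.847
Retention S: 1000/CN − 10 with CN=82.847 → S = 1000/483 ≈ 2.070 in
Ia = 0.2S: 0.2·2.070 = 0.414 in (exactly 200/483)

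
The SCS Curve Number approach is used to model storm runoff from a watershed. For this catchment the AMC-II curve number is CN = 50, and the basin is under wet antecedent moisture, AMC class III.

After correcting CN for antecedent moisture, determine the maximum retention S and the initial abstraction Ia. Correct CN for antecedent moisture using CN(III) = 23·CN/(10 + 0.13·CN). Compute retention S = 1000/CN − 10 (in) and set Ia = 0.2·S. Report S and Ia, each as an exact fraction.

Adjust CN=50 to AMC III: 23·50/(10 + 0.13·50) → 1150 ÷ (33/2) = 2300/33 ≈ 69.697
S = 1000/(2300/33) − 10 = 100/23 in ≈ 4.348 in
Ia = 0.2S: 0.2·4.348 = 0.870 in (exactly 20/23)

S = 100/23 in ≈ 4.348 in; Ia = 20/23 in ≈ 0.870 in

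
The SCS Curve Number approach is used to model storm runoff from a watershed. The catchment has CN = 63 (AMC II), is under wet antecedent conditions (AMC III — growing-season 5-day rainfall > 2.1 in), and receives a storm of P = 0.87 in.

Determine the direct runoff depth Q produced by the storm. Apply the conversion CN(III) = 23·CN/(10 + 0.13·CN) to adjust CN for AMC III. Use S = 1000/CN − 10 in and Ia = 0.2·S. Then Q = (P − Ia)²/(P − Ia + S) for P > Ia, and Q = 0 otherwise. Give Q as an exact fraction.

CN(III) from CN(II)=63: (23·63)/(10 + 0.13·63) = 144900/1819 ≈ 79.659
Max retention: S = 1000/(144900/1819) − 10 = 3700/1449 in (≈ 2.553 in)
Initial abstraction Ia = S/5 = (3700/1449)/5 = 740/1449 ≈ 0.511 in
Excess rainfall: 0.870 − 0.511 = 0.359 in; P > Ia so Q > 0
Q: (52063/144900)² ÷ (422063/144900) = 2710555969/61156928700 in (≈ 0.044 in)

Q = 2710555969/61156928700 in ≈ 0.044 in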